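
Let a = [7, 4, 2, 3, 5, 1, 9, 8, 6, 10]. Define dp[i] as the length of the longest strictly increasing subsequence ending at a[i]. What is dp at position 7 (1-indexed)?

dp[i] = 1 + max{dp[j] : j<i, a[j]<a[i]} (or 1 if no such j):
i:      1  2  3  4  5  6  7  8  9 10
a[i]:   7  4  2  3  5  1  9  8  6 10
dp:     1  1  1  2  3  1  4  4  4  5
At index 7 the value is 4.

4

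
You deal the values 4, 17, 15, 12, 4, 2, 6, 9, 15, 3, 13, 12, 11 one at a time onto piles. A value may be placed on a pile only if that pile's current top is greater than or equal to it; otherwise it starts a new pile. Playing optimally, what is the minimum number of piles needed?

4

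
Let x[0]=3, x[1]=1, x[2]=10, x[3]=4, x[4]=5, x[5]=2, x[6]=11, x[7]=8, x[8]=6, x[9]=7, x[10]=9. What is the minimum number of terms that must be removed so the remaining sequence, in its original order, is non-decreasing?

5

Fewest deletions = n − (longest non-decreasing subsequence).
Patience tails:
3 → extends → [3]
1 → replaces 3 → [1]
10 → extends → [1, 10]
4 → replaces 10 → [1, 4]
5 → extends → [1, 4, 5]
2 → replaces 4 → [1, 2, 5]
11 → extends → [1, 2, 5, 11]
8 → replaces 11 → [1, 2, 5, 8]
6 → replaces 8 → [1, 2, 5, 6]
7 → extends → [1, 2, 5, 6, 7]
9 → extends → [1, 2, 5, 6, 7, 9]
Longest non-decreasing subsequence has length 6, so deletions = 11 − 6 = 5.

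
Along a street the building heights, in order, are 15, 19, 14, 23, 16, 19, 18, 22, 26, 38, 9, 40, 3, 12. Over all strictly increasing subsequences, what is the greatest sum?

176

Let S[i] be the best sum of a strictly increasing subsequence ending at i:
i:       1   2   3   4   5   6   7   8   9  10  11  12  13  14
a[i]:   15  19  14  23  16  19  18  22  26  38   9  40   3  12
S:      15  34  14  57  31  50  49  72  98 136   9 176   3  21
Maximum is 176 (e.g. 15 + 16 + 19 + 22 + 26 + 38 + 40).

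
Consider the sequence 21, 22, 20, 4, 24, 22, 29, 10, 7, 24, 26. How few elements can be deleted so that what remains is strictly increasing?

Fewest deletions = n − (longest strictly increasing subsequence).
i:      1  2  3  4  5  6  7  8  9 10 11
a[i]:  21 22 20  4 24 22 29 10  7 24 26
dp:     1  2  1  1  3  2  4  2  2  3  4
max dp = 4, so deletions = 11 − 4 = 7.

7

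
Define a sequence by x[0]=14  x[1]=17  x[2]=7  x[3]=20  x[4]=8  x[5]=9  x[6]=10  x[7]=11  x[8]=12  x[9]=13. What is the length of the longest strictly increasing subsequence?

Track the smallest tail for each achievable length (strict):
14 → extends → [14]
17 → extends → [14, 17]
7 → replaces 14 → [7, 17]
20 → extends → [7, 17, 20]
8 → replaces 17 → [7, 8, 20]
9 → replaces 20 → [7, 8, 9]
10 → extends → [7, 8, 9, 10]
11 → extends → [7, 8, 9, 10, 11]
12 → extends → [7, 8, 9, 10, 11, 12]
13 → extends → [7, 8, 9, 10, 11, 12, 13]
Seven tails, so the longest strictly increasing subsequence has length 7 (e.g. 7, 8, 9, 10, 11, 12, 13).

7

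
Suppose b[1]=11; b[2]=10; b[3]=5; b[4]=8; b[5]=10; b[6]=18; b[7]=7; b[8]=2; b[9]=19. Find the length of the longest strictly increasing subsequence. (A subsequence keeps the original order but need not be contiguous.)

Track the smallest tail for each achievable length (strict):
11 → extends → [11]
10 → replaces 11 → [10]
5 → replaces 10 → [5]
8 → extends → [5, 8]
10 → extends → [5, 8, 10]
18 → extends → [5, 8, 10, 18]
7 → replaces 8 → [5, 7, 10, 18]
2 → replaces 5 → [2, 7, 10, 18]
19 → extends → [2, 7, 10, 18, 19]
Five tails, so the longest strictly increasing subsequence has length 5 (e.g. 5, 8, 10, 18, 19).

5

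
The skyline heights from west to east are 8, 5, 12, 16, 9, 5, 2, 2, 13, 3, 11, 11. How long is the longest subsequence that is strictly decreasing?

Let dp[i] be the longest strictly decreasing subsequence ending at i:
i:      1  2  3  4  5  6  7  8  9 10 11 12
a[i]:   8  5 12 16  9  5  2  2 13  3 11 11
dp:     1  2  1  1  2  3  4  4  2  4  3  3
Maximum is 4.

4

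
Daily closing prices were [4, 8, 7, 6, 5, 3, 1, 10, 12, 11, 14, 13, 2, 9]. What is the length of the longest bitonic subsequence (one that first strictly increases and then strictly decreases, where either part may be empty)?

7

inc[i] = longest strictly increasing subsequence ending at i; dec[i] = longest strictly decreasing subsequence starting at i:
i:      1  2  3  4  5  6  7  8  9 10 11 12 13 14
a[i]:   4  8  7  6  5  3  1 10 12 11 14 13  2  9
inc:    1  2  2  2  2  1  1  3  4  4  5  5  2  3
dec:    3  6  5  4  3  2  1  2  3  2  3  2  1  1
Best peak at i=2 (value 8): inc=2, dec=6, length 2+6−1 = 7.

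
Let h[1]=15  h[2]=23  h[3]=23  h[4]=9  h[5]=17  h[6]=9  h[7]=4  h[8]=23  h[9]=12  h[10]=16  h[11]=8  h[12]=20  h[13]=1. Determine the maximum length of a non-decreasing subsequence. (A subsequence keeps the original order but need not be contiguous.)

5

Let dp[i] be the length of the longest such subsequence ending at index i:
i:      1  2  3  4  5  6  7  8  9 10 11 12 13
h[i]:  15 23 23  9 17  9  4 23 12 16  8 20  1
dp:     1  2  3  1  2  2  1  4  3  4  2  5  1
Maximum dp value is 5.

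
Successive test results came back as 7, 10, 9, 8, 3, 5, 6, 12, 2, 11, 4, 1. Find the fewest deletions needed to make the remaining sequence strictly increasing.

Fewest deletions = n − (longest strictly increasing subsequence).
Patience tails:
7 → extends → [7]
10 → extends → [7, 10]
9 → replaces 10 → [7, 9]
8 → replaces 9 → [7, 8]
3 → replaces 7 → [3, 8]
5 → replaces 8 → [3, 5]
6 → extends → [3, 5, 6]
12 → extends → [3, 5, 6, 12]
2 → replaces 3 → [2, 5, 6, 12]
11 → replaces 12 → [2, 5, 6, 11]
4 → replaces 5 → [2, 4, 6, 11]
1 → replaces 2 → [1, 4, 6, 11]
Longest strictly increasing subsequence has length 4, so deletions = 12 − 4 = 8.

8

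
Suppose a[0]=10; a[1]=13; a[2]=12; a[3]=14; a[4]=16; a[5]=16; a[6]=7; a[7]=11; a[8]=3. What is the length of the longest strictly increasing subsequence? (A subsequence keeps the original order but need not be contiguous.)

4

Let dp[i] be the length of the longest such subsequence ending at index i:
i:      0  1  2  3  4  5  6  7  8
a[i]:  10 13 12 14 16 16  7 11  3
dp:     1  2  2  3  4  4  1  2  1
Maximum dp value is 4.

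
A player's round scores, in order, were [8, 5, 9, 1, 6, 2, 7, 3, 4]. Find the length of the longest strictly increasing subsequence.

4

Let dp[i] be the length of the longest such subsequence ending at index i:
i:     1 2 3 4 5 6 7 8 9
a[i]:  8 5 9 1 6 2 7 3 4
dp:    1 1 2 1 2 2 3 3 4
Maximum dp value is 4.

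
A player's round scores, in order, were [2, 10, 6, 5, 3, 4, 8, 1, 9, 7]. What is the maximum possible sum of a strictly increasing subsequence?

Let S[i] be the best sum of a strictly increasing subsequence ending at i:
i:      1  2  3  4  5  6  7  8  9 10
a[i]:   2 10  6  5  3  4  8  1  9  7
S:      2 12  8  7  5  9 17  1 26 16
Maximum is 26 (e.g. 2 + 3 + 4 + 8 + 9).

26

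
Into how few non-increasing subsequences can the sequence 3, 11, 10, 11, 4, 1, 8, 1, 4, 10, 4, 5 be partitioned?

4

The minimum number of non-increasing subsequences covering a sequence equals the length of its longest strictly increasing subsequence.
LIS length is 4 (e.g. 3, 4, 8, 10), so 4 piles are needed.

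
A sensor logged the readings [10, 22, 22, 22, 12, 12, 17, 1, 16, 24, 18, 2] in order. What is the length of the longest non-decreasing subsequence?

5

Track the smallest tail for each achievable length (allowing ties):
10 → extends → [10]
22 → extends → [10, 22]
22 → extends → [10, 22, 22]
22 → extends → [10, 22, 22, 22]
12 → replaces 22 → [10, 12, 22, 22]
12 → replaces 22 → [10, 12, 12, 22]
17 → replaces 22 → [10, 12, 12, 17]
1 → replaces 10 → [1, 12, 12, 17]
16 → replaces 17 → [1, 12, 12, 16]
24 → extends → [1, 12, 12, 16, 24]
18 → replaces 24 → [1, 12, 12, 16, 18]
2 → replaces 12 → [1, 2, 12, 16, 18]
Five tails, so the longest non-decreasing subsequence has length 5 (e.g. 10, 22, 22, 22, 24).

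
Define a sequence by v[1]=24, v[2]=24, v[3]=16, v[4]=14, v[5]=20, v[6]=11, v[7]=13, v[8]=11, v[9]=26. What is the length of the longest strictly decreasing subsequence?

Negate each value so 'decreasing' becomes 'increasing', then run patience tails on the negated sequence:
-24 → extends → [-24]
-24 → already a tail → [-24]
-16 → extends → [-24, -16]
-14 → extends → [-24, -16, -14]
-20 → replaces -16 → [-24, -20, -14]
-11 → extends → [-24, -20, -14, -11]
-13 → replaces -11 → [-24, -20, -14, -13]
-11 → extends → [-24, -20, -14, -13, -11]
-26 → replaces -24 → [-26, -20, -14, -13, -11]
Five tails, so the longest strictly decreasing subsequence of the original has length 5.

5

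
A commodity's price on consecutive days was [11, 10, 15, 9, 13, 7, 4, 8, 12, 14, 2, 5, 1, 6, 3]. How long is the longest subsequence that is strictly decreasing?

Negate each value so 'decreasing' becomes 'increasing', then run patience tails on the negated sequence:
-11 → extends → [-11]
-10 → extends → [-11, -10]
-15 → replaces -11 → [-15, -10]
-9 → extends → [-15, -10, -9]
-13 → replaces -10 → [-15, -13, -9]
-7 → extends → [-15, -13, -9, -7]
-4 → extends → [-15, -13, -9, -7, -4]
-8 → replaces -7 → [-15, -13, -9, -8, -4]
-12 → replaces -9 → [-15, -13, -12, -8, -4]
-14 → replaces -13 → [-15, -14, -12, -8, -4]
-2 → extends → [-15, -14, -12, -8, -4, -2]
-5 → replaces -4 → [-15, -14, -12, -8, -5, -2]
-1 → extends → [-15, -14, -12, -8, -5, -2, -1]
-6 → replaces -5 → [-15, -14, -12, -8, -6, -2, -1]
-3 → replaces -2 → [-15, -14, -12, -8, -6, -3, -1]
Seven tails, so the longest strictly decreasing subsequence of the original has length 7.

7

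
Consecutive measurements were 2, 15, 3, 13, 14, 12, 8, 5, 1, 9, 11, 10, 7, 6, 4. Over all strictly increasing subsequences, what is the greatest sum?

Let S[i] be the best sum of a strictly increasing subsequence ending at i:
i:      1  2  3  4  5  6  7  8  9 10 11 12 13 14 15
a[i]:   2 15  3 13 14 12  8  5  1  9 11 10  7  6  4
S:      2 17  5 18 32 17 13 10  1 22 33 32 17 16  9
Maximum is 33 (e.g. 2 + 3 + 8 + 9 + 11).

33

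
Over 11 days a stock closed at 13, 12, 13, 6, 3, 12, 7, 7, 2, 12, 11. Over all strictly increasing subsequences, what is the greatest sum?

Let S[i] be the best sum of a strictly increasing subsequence ending at i:
i:      1  2  3  4  5  6  7  8  9 10 11
a[i]:  13 12 13  6  3 12  7  7  2 12 11
S:     13 12 25  6  3 18 13 13  2 25 24
Maximum is 25 (e.g. 12 + 13).

25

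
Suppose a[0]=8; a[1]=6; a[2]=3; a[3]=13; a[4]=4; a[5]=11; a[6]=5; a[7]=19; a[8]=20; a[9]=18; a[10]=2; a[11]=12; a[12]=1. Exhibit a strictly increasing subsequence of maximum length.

Patience tails give the LIS length; then backtrack through the dp parents:
8 → extends → [8]
6 → replaces 8 → [6]
3 → replaces 6 → [3]
13 → extends → [3, 13]
4 → replaces 13 → [3, 4]
11 → extends → [3, 4, 11]
5 → replaces 11 → [3, 4, 5]
19 → extends → [3, 4, 5, 19]
20 → extends → [3, 4, 5, 19, 20]
18 → replaces 19 → [3, 4, 5, 18, 20]
2 → replaces 3 → [2, 4, 5, 18, 20]
12 → replaces 18 → [2, 4, 5, 12, 20]
1 → replaces 2 → [1, 4, 5, 12, 20]
Length 5; one witness is 3, 4, 11, 19, 20.

3, 4, 11, 19, 20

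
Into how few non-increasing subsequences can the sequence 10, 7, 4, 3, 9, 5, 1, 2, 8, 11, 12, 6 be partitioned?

5

Place each on the leftmost legal pile:
10 → new pile 1 (tops now [10])
7 → pile 1 (tops now [7])
4 → pile 1 (tops now [4])
3 → pile 1 (tops now [3])
9 → new pile 2 (tops now [3, 9])
5 → pile 2 (tops now [3, 5])
1 → pile 1 (tops now [1, 5])
2 → pile 2 (tops now [1, 2])
8 → new pile 3 (tops now [1, 2, 8])
11 → new pile 4 (tops now [1, 2, 8, 11])
12 → new pile 5 (tops now [1, 2, 8, 11, 12])
6 → pile 3 (tops now [1, 2, 6, 11, 12])
Five piles.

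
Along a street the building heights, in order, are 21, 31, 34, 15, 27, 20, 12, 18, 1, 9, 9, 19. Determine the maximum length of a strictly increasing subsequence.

Let dp[i] be the length of the longest such subsequence ending at index i:
i:      1  2  3  4  5  6  7  8  9 10 11 12
a[i]:  21 31 34 15 27 20 12 18  1  9  9 19
dp:     1  2  3  1  2  2  1  2  1  2  2  3
Maximum dp value is 3.

3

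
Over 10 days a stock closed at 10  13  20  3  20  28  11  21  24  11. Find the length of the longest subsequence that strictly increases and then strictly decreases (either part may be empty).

6

inc[i] = longest strictly increasing subsequence ending at i; dec[i] = longest strictly decreasing subsequence starting at i:
i:      1  2  3  4  5  6  7  8  9 10
a[i]:  10 13 20  3 20 28 11 21 24 11
inc:    1  2  3  1  3  4  2  4  5  2
dec:    2  2  2  1  2  3  1  2  2  1
Best peak at i=6 (value 28): inc=4, dec=3, length 4+3−1 = 6.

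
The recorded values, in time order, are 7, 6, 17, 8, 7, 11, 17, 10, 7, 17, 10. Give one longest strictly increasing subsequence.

Patience tails give the LIS length; then backtrack through the dp parents:
7 → extends → [7]
6 → replaces 7 → [6]
17 → extends → [6, 17]
8 → replaces 17 → [6, 8]
7 → replaces 8 → [6, 7]
11 → extends → [6, 7, 11]
17 → extends → [6, 7, 11, 17]
10 → replaces 11 → [6, 7, 10, 17]
7 → already a tail → [6, 7, 10, 17]
17 → already a tail → [6, 7, 10, 17]
10 → already a tail → [6, 7, 10, 17]
Length 4; one witness is 7, 8, 11, 17.

7, 8, 11, 17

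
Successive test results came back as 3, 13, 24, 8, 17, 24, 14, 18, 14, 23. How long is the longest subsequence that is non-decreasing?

5

Track the smallest tail for each achievable length (allowing ties):
3 → extends → [3]
13 → extends → [3, 13]
24 → extends → [3, 13, 24]
8 → replaces 13 → [3, 8, 24]
17 → replaces 24 → [3, 8, 17]
24 → extends → [3, 8, 17, 24]
14 → replaces 17 → [3, 8, 14, 24]
18 → replaces 24 → [3, 8, 14, 18]
14 → replaces 18 → [3, 8, 14, 14]
23 → extends → [3, 8, 14, 14, 23]
Five tails, so the longest non-decreasing subsequence has length 5 (e.g. 3, 13, 17, 18, 23).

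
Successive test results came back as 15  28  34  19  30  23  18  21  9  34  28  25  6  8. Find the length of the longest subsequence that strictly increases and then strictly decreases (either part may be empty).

8

inc[i] = longest strictly increasing subsequence ending at i; dec[i] = longest strictly decreasing subsequence starting at i:
i:      1  2  3  4  5  6  7  8  9 10 11 12 13 14
a[i]:  15 28 34 19 30 23 18 21  9 34 28 25  6  8
inc:    1  2  3  2  3  3  2  3  1  4  4  4  1  2
dec:    3  5  6  4  5  4  3  3  2  4  3  2  1  1
Best peak at i=3 (value 34): inc=3, dec=6, length 3+6−1 = 8.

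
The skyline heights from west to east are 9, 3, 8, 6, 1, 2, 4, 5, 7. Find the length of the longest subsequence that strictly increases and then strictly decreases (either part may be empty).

inc[i] = longest strictly increasing subsequence ending at i; dec[i] = longest strictly decreasing subsequence starting at i:
i:     1 2 3 4 5 6 7 8 9
a[i]:  9 3 8 6 1 2 4 5 7
inc:   1 1 2 2 1 2 3 4 5
dec:   4 2 3 2 1 1 1 1 1
Best peak at i=9 (value 7): inc=5, dec=1, length 5+1−1 = 5.

5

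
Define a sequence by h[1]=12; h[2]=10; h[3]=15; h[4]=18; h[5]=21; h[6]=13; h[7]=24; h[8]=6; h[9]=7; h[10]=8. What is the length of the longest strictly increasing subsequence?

Let dp[i] be the length of the longest such subsequence ending at index i:
i:      1  2  3  4  5  6  7  8  9 10
h[i]:  12 10 15 18 21 13 24  6  7  8
dp:     1  1  2  3  4  2  5  1  2  3
Maximum dp value is 5.

5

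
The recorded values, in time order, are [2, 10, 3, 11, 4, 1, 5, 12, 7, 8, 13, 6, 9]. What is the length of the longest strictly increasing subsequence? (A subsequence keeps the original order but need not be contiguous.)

Track the smallest tail for each achievable length (strict):
2 → extends → [2]
10 → extends → [2, 10]
3 → replaces 10 → [2, 3]
11 → extends → [2, 3, 11]
4 → replaces 11 → [2, 3, 4]
1 → replaces 2 → [1, 3, 4]
5 → extends → [1, 3, 4, 5]
12 → extends → [1, 3, 4, 5, 12]
7 → replaces 12 → [1, 3, 4, 5, 7]
8 → extends → [1, 3, 4, 5, 7, 8]
13 → extends → [1, 3, 4, 5, 7, 8, 13]
6 → replaces 7 → [1, 3, 4, 5, 6, 8, 13]
9 → replaces 13 → [1, 3, 4, 5, 6, 8, 9]
Seven tails, so the longest strictly increasing subsequence has length 7 (e.g. 2, 3, 4, 5, 7, 8, 13).

7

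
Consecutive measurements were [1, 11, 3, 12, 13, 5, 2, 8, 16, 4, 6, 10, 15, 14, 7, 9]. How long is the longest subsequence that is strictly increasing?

6

Let dp[i] be the length of the longest such subsequence ending at index i:
i:      1  2  3  4  5  6  7  8  9 10 11 12 13 14 15 16
a[i]:   1 11  3 12 13  5  2  8 16  4  6 10 15 14  7  9
dp:     1  2  2  3  4  3  2  4  5  3  4  5  6  6  5  6
Maximum dp value is 6.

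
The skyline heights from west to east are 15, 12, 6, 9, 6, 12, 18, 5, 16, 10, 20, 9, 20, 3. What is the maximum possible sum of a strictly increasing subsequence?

Let S[i] be the best sum of a strictly increasing subsequence ending at i:
i:      1  2  3  4  5  6  7  8  9 10 11 12 13 14
a[i]:  15 12  6  9  6 12 18  5 16 10 20  9 20  3
S:     15 12  6 15  6 27 45  5 43 25 65 15 65  3
Maximum is 65 (e.g. 6 + 9 + 12 + 18 + 20).

65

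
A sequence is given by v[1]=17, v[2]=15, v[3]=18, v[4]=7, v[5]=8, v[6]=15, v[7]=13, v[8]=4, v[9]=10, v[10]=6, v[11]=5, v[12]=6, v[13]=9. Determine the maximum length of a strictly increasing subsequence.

Track the smallest tail for each achievable length (strict):
17 → extends → [17]
15 → replaces 17 → [15]
18 → extends → [15, 18]
7 → replaces 15 → [7, 18]
8 → replaces 18 → [7, 8]
15 → extends → [7, 8, 15]
13 → replaces 15 → [7, 8, 13]
4 → replaces 7 → [4, 8, 13]
10 → replaces 13 → [4, 8, 10]
6 → replaces 8 → [4, 6, 10]
5 → replaces 6 → [4, 5, 10]
6 → replaces 10 → [4, 5, 6]
9 → extends → [4, 5, 6, 9]
Four tails, so the longest strictly increasing subsequence has length 4 (e.g. 4, 5, 6, 9).

4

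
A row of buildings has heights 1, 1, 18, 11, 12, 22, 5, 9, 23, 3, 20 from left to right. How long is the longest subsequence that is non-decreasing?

Let dp[i] be the length of the longest such subsequence ending at index i:
i:      1  2  3  4  5  6  7  8  9 10 11
a[i]:   1  1 18 11 12 22  5  9 23  3 20
dp:     1  2  3  3  4  5  3  4  6  3  5
Maximum dp value is 6.

6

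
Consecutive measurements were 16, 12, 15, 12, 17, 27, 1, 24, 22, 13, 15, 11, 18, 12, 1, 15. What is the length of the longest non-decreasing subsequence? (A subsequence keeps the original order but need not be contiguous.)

5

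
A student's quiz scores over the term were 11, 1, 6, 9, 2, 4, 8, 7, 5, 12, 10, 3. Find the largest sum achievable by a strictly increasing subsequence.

Let S[i] be the best sum of a strictly increasing subsequence ending at i:
i:      1  2  3  4  5  6  7  8  9 10 11 12
a[i]:  11  1  6  9  2  4  8  7  5 12 10  3
S:     11  1  7 16  3  7 15 14 12 28 26  6
Maximum is 28 (e.g. 1 + 6 + 9 + 12).

28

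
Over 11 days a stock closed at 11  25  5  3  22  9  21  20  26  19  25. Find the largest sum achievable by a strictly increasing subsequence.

62

Let S[i] be the best sum of a strictly increasing subsequence ending at i:
i:      1  2  3  4  5  6  7  8  9 10 11
a[i]:  11 25  5  3 22  9 21 20 26 19 25
S:     11 36  5  3 33 14 35 34 62 33 60
Maximum is 62 (e.g. 11 + 25 + 26).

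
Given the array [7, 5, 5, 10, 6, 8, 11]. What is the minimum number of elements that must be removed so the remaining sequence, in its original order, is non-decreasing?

Fewest deletions = n − (longest non-decreasing subsequence).
Patience tails:
7 → extends → [7]
5 → replaces 7 → [5]
5 → extends → [5, 5]
10 → extends → [5, 5, 10]
6 → replaces 10 → [5, 5, 6]
8 → extends → [5, 5, 6, 8]
11 → extends → [5, 5, 6, 8, 11]
Longest non-decreasing subsequence has length 5, so deletions = 7 − 5 = 2.

2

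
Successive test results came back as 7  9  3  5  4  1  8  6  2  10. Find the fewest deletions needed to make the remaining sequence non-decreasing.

6

Fewest deletions = n − (longest non-decreasing subsequence).
i:      1  2  3  4  5  6  7  8  9 10
a[i]:   7  9  3  5  4  1  8  6  2 10
dp:     1  2  1  2  2  1  3  3  2  4
max dp = 4, so deletions = 10 − 4 = 6.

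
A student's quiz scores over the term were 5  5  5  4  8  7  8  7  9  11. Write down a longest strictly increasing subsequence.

5, 7, 8, 9, 11

Patience tails give the LIS length; then backtrack through the dp parents:
5 → extends → [5]
5 → already a tail → [5]
5 → already a tail → [5]
4 → replaces 5 → [4]
8 → extends → [4, 8]
7 → replaces 8 → [4, 7]
8 → extends → [4, 7, 8]
7 → already a tail → [4, 7, 8]
9 → extends → [4, 7, 8, 9]
11 → extends → [4, 7, 8, 9, 11]
Length 5; one witness is 5, 7, 8, 9, 11.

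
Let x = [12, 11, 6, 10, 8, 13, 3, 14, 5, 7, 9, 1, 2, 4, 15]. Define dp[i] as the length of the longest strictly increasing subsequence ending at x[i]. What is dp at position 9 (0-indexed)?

3

dp[i] = 1 + max{dp[j] : j<i, x[j]<x[i]} (or 1 if no such j):
i:      0  1  2  3  4  5  6  7  8  9 10 11 12 13 14
x[i]:  12 11  6 10  8 13  3 14  5  7  9  1  2  4 15
dp:     1  1  1  2  2  3  1  4  2  3  4  1  2  3  5
At index 9 the value is 3.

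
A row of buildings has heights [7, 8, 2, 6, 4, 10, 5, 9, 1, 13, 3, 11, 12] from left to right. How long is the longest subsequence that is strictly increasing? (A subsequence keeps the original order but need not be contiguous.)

Let dp[i] be the length of the longest such subsequence ending at index i:
i:      1  2  3  4  5  6  7  8  9 10 11 12 13
a[i]:   7  8  2  6  4 10  5  9  1 13  3 11 12
dp:     1  2  1  2  2  3  3  4  1  5  2  5  6
Maximum dp value is 6.

6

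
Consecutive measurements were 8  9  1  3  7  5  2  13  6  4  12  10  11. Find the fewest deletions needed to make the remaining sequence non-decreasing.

7

Fewest deletions = n − (longest non-decreasing subsequence).
i:      1  2  3  4  5  6  7  8  9 10 11 12 13
a[i]:   8  9  1  3  7  5  2 13  6  4 12 10 11
dp:     1  2  1  2  3  3  2  4  4  3  5  5  6
max dp = 6, so deletions = 13 − 6 = 7.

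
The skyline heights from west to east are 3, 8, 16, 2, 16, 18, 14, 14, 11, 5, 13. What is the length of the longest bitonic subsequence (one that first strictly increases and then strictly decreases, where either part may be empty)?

7

inc[i] = longest strictly increasing subsequence ending at i; dec[i] = longest strictly decreasing subsequence starting at i:
i:      1  2  3  4  5  6  7  8  9 10 11
a[i]:   3  8 16  2 16 18 14 14 11  5 13
inc:    1  2  3  1  3  4  3  3  3  2  4
dec:    2  2  4  1  4  4  3  3  2  1  1
Best peak at i=6 (value 18): inc=4, dec=4, length 4+4−1 = 7.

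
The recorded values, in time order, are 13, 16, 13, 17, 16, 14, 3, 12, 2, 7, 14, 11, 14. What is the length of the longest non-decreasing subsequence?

Track the smallest tail for each achievable length (allowing ties):
13 → extends → [13]
16 → extends → [13, 16]
13 → replaces 16 → [13, 13]
17 → extends → [13, 13, 17]
16 → replaces 17 → [13, 13, 16]
14 → replaces 16 → [13, 13, 14]
3 → replaces 13 → [3, 13, 14]
12 → replaces 13 → [3, 12, 14]
2 → replaces 3 → [2, 12, 14]
7 → replaces 12 → [2, 7, 14]
14 → extends → [2, 7, 14, 14]
11 → replaces 14 → [2, 7, 11, 14]
14 → extends → [2, 7, 11, 14, 14]
Five tails, so the longest non-decreasing subsequence has length 5 (e.g. 13, 13, 14, 14, 14).

5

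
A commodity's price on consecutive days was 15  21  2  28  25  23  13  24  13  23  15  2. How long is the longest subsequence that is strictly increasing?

Let dp[i] be the length of the longest such subsequence ending at index i:
i:      1  2  3  4  5  6  7  8  9 10 11 12
a[i]:  15 21  2 28 25 23 13 24 13 23 15  2
dp:     1  2  1  3  3  3  2  4  2  3  3  1
Maximum dp value is 4.

4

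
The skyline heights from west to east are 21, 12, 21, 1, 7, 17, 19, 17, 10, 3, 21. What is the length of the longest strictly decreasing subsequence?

5

Negate each value so 'decreasing' becomes 'increasing', then run patience tails on the negated sequence:
-21 → extends → [-21]
-12 → extends → [-21, -12]
-21 → already a tail → [-21, -12]
-1 → extends → [-21, -12, -1]
-7 → replaces -1 → [-21, -12, -7]
-17 → replaces -12 → [-21, -17, -7]
-19 → replaces -17 → [-21, -19, -7]
-17 → replaces -7 → [-21, -19, -17]
-10 → extends → [-21, -19, -17, -10]
-3 → extends → [-21, -19, -17, -10, -3]
-21 → already a tail → [-21, -19, -17, -10, -3]
Five tails, so the longest strictly decreasing subsequence of the original has length 5.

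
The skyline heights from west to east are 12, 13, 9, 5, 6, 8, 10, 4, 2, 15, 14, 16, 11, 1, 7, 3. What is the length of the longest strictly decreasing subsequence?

Let dp[i] be the longest strictly decreasing subsequence ending at i:
i:      1  2  3  4  5  6  7  8  9 10 11 12 13 14 15 16
a[i]:  12 13  9  5  6  8 10  4  2 15 14 16 11  1  7  3
dp:     1  1  2  3  3  3  2  4  5  1  2  1  3  6  4  5
Maximum is 6.

6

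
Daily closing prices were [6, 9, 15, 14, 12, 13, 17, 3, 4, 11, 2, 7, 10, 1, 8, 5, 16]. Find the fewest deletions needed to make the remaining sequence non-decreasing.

Fewest deletions = n − (longest non-decreasing subsequence).
i:      1  2  3  4  5  6  7  8  9 10 11 12 13 14 15 16 17
a[i]:   6  9 15 14 12 13 17  3  4 11  2  7 10  1  8  5 16
dp:     1  2  3  3  3  4  5  1  2  3  1  3  4  1  4  3  5
max dp = 5, so deletions = 17 − 5 = 12.

12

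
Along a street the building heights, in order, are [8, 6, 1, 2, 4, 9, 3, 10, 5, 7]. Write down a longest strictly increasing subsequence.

1, 2, 4, 9, 10

Patience tails give the LIS length; then backtrack through the dp parents:
8 → extends → [8]
6 → replaces 8 → [6]
1 → replaces 6 → [1]
2 → extends → [1, 2]
4 → extends → [1, 2, 4]
9 → extends → [1, 2, 4, 9]
3 → replaces 4 → [1, 2, 3, 9]
10 → extends → [1, 2, 3, 9, 10]
5 → replaces 9 → [1, 2, 3, 5, 10]
7 → replaces 10 → [1, 2, 3, 5, 7]
Length 5; one witness is 1, 2, 4, 9, 10.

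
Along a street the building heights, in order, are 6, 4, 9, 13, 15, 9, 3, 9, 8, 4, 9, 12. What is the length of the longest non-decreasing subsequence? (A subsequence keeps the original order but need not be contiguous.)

6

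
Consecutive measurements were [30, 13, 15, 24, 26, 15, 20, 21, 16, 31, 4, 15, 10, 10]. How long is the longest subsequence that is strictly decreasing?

Negate each value so 'decreasing' becomes 'increasing', then run patience tails on the negated sequence:
-30 → extends → [-30]
-13 → extends → [-30, -13]
-15 → replaces -13 → [-30, -15]
-24 → replaces -15 → [-30, -24]
-26 → replaces -24 → [-30, -26]
-15 → extends → [-30, -26, -15]
-20 → replaces -15 → [-30, -26, -20]
-21 → replaces -20 → [-30, -26, -21]
-16 → extends → [-30, -26, -21, -16]
-31 → replaces -30 → [-31, -26, -21, -16]
-4 → extends → [-31, -26, -21, -16, -4]
-15 → replaces -4 → [-31, -26, -21, -16, -15]
-10 → extends → [-31, -26, -21, -16, -15, -10]
-10 → already a tail → [-31, -26, -21, -16, -15, -10]
Six tails, so the longest strictly decreasing subsequence of the original has length 6.

6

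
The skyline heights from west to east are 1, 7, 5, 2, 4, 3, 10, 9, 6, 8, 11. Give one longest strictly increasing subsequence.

Patience tails give the LIS length; then backtrack through the dp parents:
1 → extends → [1]
7 → extends → [1, 7]
5 → replaces 7 → [1, 5]
2 → replaces 5 → [1, 2]
4 → extends → [1, 2, 4]
3 → replaces 4 → [1, 2, 3]
10 → extends → [1, 2, 3, 10]
9 → replaces 10 → [1, 2, 3, 9]
6 → replaces 9 → [1, 2, 3, 6]
8 → extends → [1, 2, 3, 6, 8]
11 → extends → [1, 2, 3, 6, 8, 11]
Length 6; one witness is 1, 2, 4, 6, 8, 11.

1, 2, 4, 6, 8, 11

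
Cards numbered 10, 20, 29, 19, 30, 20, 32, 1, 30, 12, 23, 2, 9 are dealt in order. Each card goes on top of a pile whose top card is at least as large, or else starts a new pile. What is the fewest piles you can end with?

5

Place each on the leftmost legal pile:
10 → new pile 1 (tops now [10])
20 → new pile 2 (tops now [10, 20])
29 → new pile 3 (tops now [10, 20, 29])
19 → pile 2 (tops now [10, 19, 29])
30 → new pile 4 (tops now [10, 19, 29, 30])
20 → pile 3 (tops now [10, 19, 20, 30])
32 → new pile 5 (tops now [10, 19, 20, 30, 32])
1 → pile 1 (tops now [1, 19, 20, 30, 32])
30 → pile 4 (tops now [1, 19, 20, 30, 32])
12 → pile 2 (tops now [1, 12, 20, 30, 32])
23 → pile 4 (tops now [1, 12, 20, 23, 32])
2 → pile 2 (tops now [1, 2, 20, 23, 32])
9 → pile 3 (tops now [1, 2, 9, 23, 32])
Five piles.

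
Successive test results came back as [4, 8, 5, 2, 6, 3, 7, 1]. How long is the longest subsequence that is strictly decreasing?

Negate each value so 'decreasing' becomes 'increasing', then run patience tails on the negated sequence:
-4 → extends → [-4]
-8 → replaces -4 → [-8]
-5 → extends → [-8, -5]
-2 → extends → [-8, -5, -2]
-6 → replaces -5 → [-8, -6, -2]
-3 → replaces -2 → [-8, -6, -3]
-7 → replaces -6 → [-8, -7, -3]
-1 → extends → [-8, -7, -3, -1]
Four tails, so the longest strictly decreasing subsequence of the original has length 4.

4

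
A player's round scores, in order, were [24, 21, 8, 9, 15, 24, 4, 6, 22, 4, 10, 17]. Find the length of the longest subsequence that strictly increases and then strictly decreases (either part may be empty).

6

inc[i] = longest strictly increasing subsequence ending at i; dec[i] = longest strictly decreasing subsequence starting at i:
i:      1  2  3  4  5  6  7  8  9 10 11 12
a[i]:  24 21  8  9 15 24  4  6 22  4 10 17
inc:    1  1  1  2  3  4  1  2  4  1  3  4
dec:    5  4  3  3  3  3  1  2  2  1  1  1
Best peak at i=6 (value 24): inc=4, dec=3, length 4+3−1 = 6.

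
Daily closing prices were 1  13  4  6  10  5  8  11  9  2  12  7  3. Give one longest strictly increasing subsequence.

1, 4, 6, 10, 11, 12

Patience tails give the LIS length; then backtrack through the dp parents:
1 → extends → [1]
13 → extends → [1, 13]
4 → replaces 13 → [1, 4]
6 → extends → [1, 4, 6]
10 → extends → [1, 4, 6, 10]
5 → replaces 6 → [1, 4, 5, 10]
8 → replaces 10 → [1, 4, 5, 8]
11 → extends → [1, 4, 5, 8, 11]
9 → replaces 11 → [1, 4, 5, 8, 9]
2 → replaces 4 → [1, 2, 5, 8, 9]
12 → extends → [1, 2, 5, 8, 9, 12]
7 → replaces 8 → [1, 2, 5, 7, 9, 12]
3 → replaces 5 → [1, 2, 3, 7, 9, 12]
Length 6; one witness is 1, 4, 6, 10, 11, 12.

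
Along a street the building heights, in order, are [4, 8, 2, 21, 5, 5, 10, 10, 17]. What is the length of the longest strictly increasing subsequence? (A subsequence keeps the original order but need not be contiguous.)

Track the smallest tail for each achievable length (strict):
4 → extends → [4]
8 → extends → [4, 8]
2 → replaces 4 → [2, 8]
21 → extends → [2, 8, 21]
5 → replaces 8 → [2, 5, 21]
5 → already a tail → [2, 5, 21]
10 → replaces 21 → [2, 5, 10]
10 → already a tail → [2, 5, 10]
17 → extends → [2, 5, 10, 17]
Four tails, so the longest strictly increasing subsequence has length 4 (e.g. 4, 8, 10, 17).

4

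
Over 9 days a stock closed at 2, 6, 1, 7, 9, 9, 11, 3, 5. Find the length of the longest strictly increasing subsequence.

Track the smallest tail for each achievable length (strict):
2 → extends → [2]
6 → extends → [2, 6]
1 → replaces 2 → [1, 6]
7 → extends → [1, 6, 7]
9 → extends → [1, 6, 7, 9]
9 → already a tail → [1, 6, 7, 9]
11 → extends → [1, 6, 7, 9, 11]
3 → replaces 6 → [1, 3, 7, 9, 11]
5 → replaces 7 → [1, 3, 5, 9, 11]
Five tails, so the longest strictly increasing subsequence has length 5 (e.g. 2, 6, 7, 9, 11).

5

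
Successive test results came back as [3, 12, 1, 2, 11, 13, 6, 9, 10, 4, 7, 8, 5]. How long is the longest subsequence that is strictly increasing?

5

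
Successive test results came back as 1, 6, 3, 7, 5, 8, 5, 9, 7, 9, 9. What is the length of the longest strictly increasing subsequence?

5

Track the smallest tail for each achievable length (strict):
1 → extends → [1]
6 → extends → [1, 6]
3 → replaces 6 → [1, 3]
7 → extends → [1, 3, 7]
5 → replaces 7 → [1, 3, 5]
8 → extends → [1, 3, 5, 8]
5 → already a tail → [1, 3, 5, 8]
9 → extends → [1, 3, 5, 8, 9]
7 → replaces 8 → [1, 3, 5, 7, 9]
9 → already a tail → [1, 3, 5, 7, 9]
9 → already a tail → [1, 3, 5, 7, 9]
Five tails, so the longest strictly increasing subsequence has length 5 (e.g. 1, 6, 7, 8, 9).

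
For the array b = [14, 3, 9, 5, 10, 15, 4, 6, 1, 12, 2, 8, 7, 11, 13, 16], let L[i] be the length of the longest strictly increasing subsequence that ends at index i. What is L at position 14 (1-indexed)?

dp[i] = 1 + max{dp[j] : j<i, b[j]<b[i]} (or 1 if no such j):
i:      1  2  3  4  5  6  7  8  9 10 11 12 13 14 15 16
b[i]:  14  3  9  5 10 15  4  6  1 12  2  8  7 11 13 16
dp:     1  1  2  2  3  4  2  3  1  4  2  4  4  5  6  7
At index 14 the value is 5.

5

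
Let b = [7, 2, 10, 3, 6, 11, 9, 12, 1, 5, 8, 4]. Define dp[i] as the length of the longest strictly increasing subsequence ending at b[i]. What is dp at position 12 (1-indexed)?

3

dp[i] = 1 + max{dp[j] : j<i, b[j]<b[i]} (or 1 if no such j):
i:      1  2  3  4  5  6  7  8  9 10 11 12
b[i]:   7  2 10  3  6 11  9 12  1  5  8  4
dp:     1  1  2  2  3  4  4  5  1  3  4  3
At index 12 the value is 3.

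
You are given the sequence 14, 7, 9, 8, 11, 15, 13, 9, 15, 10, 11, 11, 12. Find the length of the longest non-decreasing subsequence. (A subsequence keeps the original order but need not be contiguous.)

7

Let dp[i] be the length of the longest such subsequence ending at index i:
i:      1  2  3  4  5  6  7  8  9 10 11 12 13
a[i]:  14  7  9  8 11 15 13  9 15 10 11 11 12
dp:     1  1  2  2  3  4  4  3  5  4  5  6  7
Maximum dp value is 7.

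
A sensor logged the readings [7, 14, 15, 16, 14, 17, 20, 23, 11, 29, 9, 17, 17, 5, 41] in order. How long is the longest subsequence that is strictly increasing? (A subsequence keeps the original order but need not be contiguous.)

9

Let dp[i] be the length of the longest such subsequence ending at index i:
i:      1  2  3  4  5  6  7  8  9 10 11 12 13 14 15
a[i]:   7 14 15 16 14 17 20 23 11 29  9 17 17  5 41
dp:     1  2  3  4  2  5  6  7  2  8  2  5  5  1  9
Maximum dp value is 9.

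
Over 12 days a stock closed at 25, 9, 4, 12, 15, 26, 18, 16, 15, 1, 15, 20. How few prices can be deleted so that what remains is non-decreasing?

Fewest deletions = n − (longest non-decreasing subsequence).
Patience tails:
25 → extends → [25]
9 → replaces 25 → [9]
4 → replaces 9 → [4]
12 → extends → [4, 12]
15 → extends → [4, 12, 15]
26 → extends → [4, 12, 15, 26]
18 → replaces 26 → [4, 12, 15, 18]
16 → replaces 18 → [4, 12, 15, 16]
15 → replaces 16 → [4, 12, 15, 15]
1 → replaces 4 → [1, 12, 15, 15]
15 → extends → [1, 12, 15, 15, 15]
20 → extends → [1, 12, 15, 15, 15, 20]
Longest non-decreasing subsequence has length 6, so deletions = 12 − 6 = 6.

6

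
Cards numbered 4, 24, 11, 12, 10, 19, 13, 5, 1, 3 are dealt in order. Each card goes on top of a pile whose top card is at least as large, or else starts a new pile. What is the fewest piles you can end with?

4

The minimum number of non-increasing subsequences covering a sequence equals the length of its longest strictly increasing subsequence.
LIS length is 4 (e.g. 4, 11, 12, 19), so 4 piles are needed.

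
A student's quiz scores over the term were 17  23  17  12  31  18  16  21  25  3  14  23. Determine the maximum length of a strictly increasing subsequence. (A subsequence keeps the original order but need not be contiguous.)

Track the smallest tail for each achievable length (strict):
17 → extends → [17]
23 → extends → [17, 23]
17 → already a tail → [17, 23]
12 → replaces 17 → [12, 23]
31 → extends → [12, 23, 31]
18 → replaces 23 → [12, 18, 31]
16 → replaces 18 → [12, 16, 31]
21 → replaces 31 → [12, 16, 21]
25 → extends → [12, 16, 21, 25]
3 → replaces 12 → [3, 16, 21, 25]
14 → replaces 16 → [3, 14, 21, 25]
23 → replaces 25 → [3, 14, 21, 23]
Four tails, so the longest strictly increasing subsequence has length 4 (e.g. 17, 18, 21, 25).

4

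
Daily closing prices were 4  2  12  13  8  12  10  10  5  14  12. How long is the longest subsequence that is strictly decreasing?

4

Negate each value so 'decreasing' becomes 'increasing', then run patience tails on the negated sequence:
-4 → extends → [-4]
-2 → extends → [-4, -2]
-12 → replaces -4 → [-12, -2]
-13 → replaces -12 → [-13, -2]
-8 → replaces -2 → [-13, -8]
-12 → replaces -8 → [-13, -12]
-10 → extends → [-13, -12, -10]
-10 → already a tail → [-13, -12, -10]
-5 → extends → [-13, -12, -10, -5]
-14 → replaces -13 → [-14, -12, -10, -5]
-12 → already a tail → [-14, -12, -10, -5]
Four tails, so the longest strictly decreasing subsequence of the original has length 4.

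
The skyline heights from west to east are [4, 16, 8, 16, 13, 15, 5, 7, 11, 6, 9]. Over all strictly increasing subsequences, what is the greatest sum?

40

Let S[i] be the best sum of a strictly increasing subsequence ending at i:
i:      1  2  3  4  5  6  7  8  9 10 11
a[i]:   4 16  8 16 13 15  5  7 11  6  9
S:      4 20 12 28 25 40  9 16 27 15 25
Maximum is 40 (e.g. 4 + 8 + 13 + 15).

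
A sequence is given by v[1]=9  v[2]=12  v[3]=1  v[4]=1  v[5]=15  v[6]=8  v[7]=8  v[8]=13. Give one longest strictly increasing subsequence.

9, 12, 15

Patience tails give the LIS length; then backtrack through the dp parents:
9 → extends → [9]
12 → extends → [9, 12]
1 → replaces 9 → [1, 12]
1 → already a tail → [1, 12]
15 → extends → [1, 12, 15]
8 → replaces 12 → [1, 8, 15]
8 → already a tail → [1, 8, 15]
13 → replaces 15 → [1, 8, 13]
Length 3; one witness is 9, 12, 15.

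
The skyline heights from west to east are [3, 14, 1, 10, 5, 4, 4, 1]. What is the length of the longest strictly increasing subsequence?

Track the smallest tail for each achievable length (strict):
3 → extends → [3]
14 → extends → [3, 14]
1 → replaces 3 → [1, 14]
10 → replaces 14 → [1, 10]
5 → replaces 10 → [1, 5]
4 → replaces 5 → [1, 4]
4 → already a tail → [1, 4]
1 → already a tail → [1, 4]
Two tails, so the longest strictly increasing subsequence has length 2 (e.g. 3, 14).

2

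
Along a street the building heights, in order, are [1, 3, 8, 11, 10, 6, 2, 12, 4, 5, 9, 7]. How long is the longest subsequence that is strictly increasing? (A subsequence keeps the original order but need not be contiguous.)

Track the smallest tail for each achievable length (strict):
1 → extends → [1]
3 → extends → [1, 3]
8 → extends → [1, 3, 8]
11 → extends → [1, 3, 8, 11]
10 → replaces 11 → [1, 3, 8, 10]
6 → replaces 8 → [1, 3, 6, 10]
2 → replaces 3 → [1, 2, 6, 10]
12 → extends → [1, 2, 6, 10, 12]
4 → replaces 6 → [1, 2, 4, 10, 12]
5 → replaces 10 → [1, 2, 4, 5, 12]
9 → replaces 12 → [1, 2, 4, 5, 9]
7 → replaces 9 → [1, 2, 4, 5, 7]
Five tails, so the longest strictly increasing subsequence has length 5 (e.g. 1, 3, 8, 11, 12).

5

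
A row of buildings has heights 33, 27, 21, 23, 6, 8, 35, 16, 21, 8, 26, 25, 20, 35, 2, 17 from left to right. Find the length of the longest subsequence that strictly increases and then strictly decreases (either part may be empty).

8

inc[i] = longest strictly increasing subsequence ending at i; dec[i] = longest strictly decreasing subsequence starting at i:
i:      1  2  3  4  5  6  7  8  9 10 11 12 13 14 15 16
a[i]:  33 27 21 23  6  8 35 16 21  8 26 25 20 35  2 17
inc:    1  1  1  2  1  2  3  3  4  2  5  5  4  6  1  4
dec:    6  5  4  4  2  2  5  3  3  2  4  3  2  2  1  1
Best peak at i=11 (value 26): inc=5, dec=4, length 5+4−1 = 8.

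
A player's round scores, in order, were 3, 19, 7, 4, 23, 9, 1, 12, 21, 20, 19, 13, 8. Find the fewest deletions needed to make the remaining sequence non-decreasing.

8

Fewest deletions = n − (longest non-decreasing subsequence).
Patience tails:
3 → extends → [3]
19 → extends → [3, 19]
7 → replaces 19 → [3, 7]
4 → replaces 7 → [3, 4]
23 → extends → [3, 4, 23]
9 → replaces 23 → [3, 4, 9]
1 → replaces 3 → [1, 4, 9]
12 → extends → [1, 4, 9, 12]
21 → extends → [1, 4, 9, 12, 21]
20 → replaces 21 → [1, 4, 9, 12, 20]
19 → replaces 20 → [1, 4, 9, 12, 19]
13 → replaces 19 → [1, 4, 9, 12, 13]
8 → replaces 9 → [1, 4, 8, 12, 13]
Longest non-decreasing subsequence has length 5, so deletions = 13 − 5 = 8.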